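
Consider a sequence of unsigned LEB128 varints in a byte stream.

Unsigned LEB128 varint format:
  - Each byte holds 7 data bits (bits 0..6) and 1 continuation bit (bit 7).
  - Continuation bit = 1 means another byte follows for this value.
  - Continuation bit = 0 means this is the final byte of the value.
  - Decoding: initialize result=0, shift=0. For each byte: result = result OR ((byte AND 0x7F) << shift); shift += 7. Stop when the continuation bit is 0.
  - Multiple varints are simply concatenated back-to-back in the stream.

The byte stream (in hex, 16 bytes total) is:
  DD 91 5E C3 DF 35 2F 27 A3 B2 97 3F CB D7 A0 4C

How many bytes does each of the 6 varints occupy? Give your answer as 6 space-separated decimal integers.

  byte[0]=0xDD cont=1 payload=0x5D=93: acc |= 93<<0 -> acc=93 shift=7
  byte[1]=0x91 cont=1 payload=0x11=17: acc |= 17<<7 -> acc=2269 shift=14
  byte[2]=0x5E cont=0 payload=0x5E=94: acc |= 94<<14 -> acc=1542365 shift=21 [end]
Varint 1: bytes[0:3] = DD 91 5E -> value 1542365 (3 byte(s))
  byte[3]=0xC3 cont=1 payload=0x43=67: acc |= 67<<0 -> acc=67 shift=7
  byte[4]=0xDF cont=1 payload=0x5F=95: acc |= 95<<7 -> acc=12227 shift=14
  byte[5]=0x35 cont=0 payload=0x35=53: acc |= 53<<14 -> acc=880579 shift=21 [end]
Varint 2: bytes[3:6] = C3 DF 35 -> value 880579 (3 byte(s))
  byte[6]=0x2F cont=0 payload=0x2F=47: acc |= 47<<0 -> acc=47 shift=7 [end]
Varint 3: bytes[6:7] = 2F -> value 47 (1 byte(s))
  byte[7]=0x27 cont=0 payload=0x27=39: acc |= 39<<0 -> acc=39 shift=7 [end]
Varint 4: bytes[7:8] = 27 -> value 39 (1 byte(s))
  byte[8]=0xA3 cont=1 payload=0x23=35: acc |= 35<<0 -> acc=35 shift=7
  byte[9]=0xB2 cont=1 payload=0x32=50: acc |= 50<<7 -> acc=6435 shift=14
  byte[10]=0x97 cont=1 payload=0x17=23: acc |= 23<<14 -> acc=383267 shift=21
  byte[11]=0x3F cont=0 payload=0x3F=63: acc |= 63<<21 -> acc=132503843 shift=28 [end]
Varint 5: bytes[8:12] = A3 B2 97 3F -> value 132503843 (4 byte(s))
  byte[12]=0xCB cont=1 payload=0x4B=75: acc |= 75<<0 -> acc=75 shift=7
  byte[13]=0xD7 cont=1 payload=0x57=87: acc |= 87<<7 -> acc=11211 shift=14
  byte[14]=0xA0 cont=1 payload=0x20=32: acc |= 32<<14 -> acc=535499 shift=21
  byte[15]=0x4C cont=0 payload=0x4C=76: acc |= 76<<21 -> acc=159919051 shift=28 [end]
Varint 6: bytes[12:16] = CB D7 A0 4C -> value 159919051 (4 byte(s))

Answer: 3 3 1 1 4 4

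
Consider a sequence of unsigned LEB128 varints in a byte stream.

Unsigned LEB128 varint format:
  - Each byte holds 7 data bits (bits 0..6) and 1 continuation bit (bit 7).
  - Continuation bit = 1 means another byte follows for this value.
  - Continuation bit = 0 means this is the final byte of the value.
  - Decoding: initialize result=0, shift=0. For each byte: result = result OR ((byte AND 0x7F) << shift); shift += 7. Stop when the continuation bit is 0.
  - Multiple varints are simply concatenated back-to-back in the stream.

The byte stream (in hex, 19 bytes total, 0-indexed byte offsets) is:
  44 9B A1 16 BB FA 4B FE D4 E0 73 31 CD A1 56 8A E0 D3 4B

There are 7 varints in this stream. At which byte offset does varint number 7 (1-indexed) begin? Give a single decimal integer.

  byte[0]=0x44 cont=0 payload=0x44=68: acc |= 68<<0 -> acc=68 shift=7 [end]
Varint 1: bytes[0:1] = 44 -> value 68 (1 byte(s))
  byte[1]=0x9B cont=1 payload=0x1B=27: acc |= 27<<0 -> acc=27 shift=7
  byte[2]=0xA1 cont=1 payload=0x21=33: acc |= 33<<7 -> acc=4251 shift=14
  byte[3]=0x16 cont=0 payload=0x16=22: acc |= 22<<14 -> acc=364699 shift=21 [end]
Varint 2: bytes[1:4] = 9B A1 16 -> value 364699 (3 byte(s))
  byte[4]=0xBB cont=1 payload=0x3B=59: acc |= 59<<0 -> acc=59 shift=7
  byte[5]=0xFA cont=1 payload=0x7A=122: acc |= 122<<7 -> acc=15675 shift=14
  byte[6]=0x4B cont=0 payload=0x4B=75: acc |= 75<<14 -> acc=1244475 shift=21 [end]
Varint 3: bytes[4:7] = BB FA 4B -> value 1244475 (3 byte(s))
  byte[7]=0xFE cont=1 payload=0x7E=126: acc |= 126<<0 -> acc=126 shift=7
  byte[8]=0xD4 cont=1 payload=0x54=84: acc |= 84<<7 -> acc=10878 shift=14
  byte[9]=0xE0 cont=1 payload=0x60=96: acc |= 96<<14 -> acc=1583742 shift=21
  byte[10]=0x73 cont=0 payload=0x73=115: acc |= 115<<21 -> acc=242756222 shift=28 [end]
Varint 4: bytes[7:11] = FE D4 E0 73 -> value 242756222 (4 byte(s))
  byte[11]=0x31 cont=0 payload=0x31=49: acc |= 49<<0 -> acc=49 shift=7 [end]
Varint 5: bytes[11:12] = 31 -> value 49 (1 byte(s))
  byte[12]=0xCD cont=1 payload=0x4D=77: acc |= 77<<0 -> acc=77 shift=7
  byte[13]=0xA1 cont=1 payload=0x21=33: acc |= 33<<7 -> acc=4301 shift=14
  byte[14]=0x56 cont=0 payload=0x56=86: acc |= 86<<14 -> acc=1413325 shift=21 [end]
Varint 6: bytes[12:15] = CD A1 56 -> value 1413325 (3 byte(s))
  byte[15]=0x8A cont=1 payload=0x0A=10: acc |= 10<<0 -> acc=10 shift=7
  byte[16]=0xE0 cont=1 payload=0x60=96: acc |= 96<<7 -> acc=12298 shift=14
  byte[17]=0xD3 cont=1 payload=0x53=83: acc |= 83<<14 -> acc=1372170 shift=21
  byte[18]=0x4B cont=0 payload=0x4B=75: acc |= 75<<21 -> acc=158658570 shift=28 [end]
Varint 7: bytes[15:19] = 8A E0 D3 4B -> value 158658570 (4 byte(s))

Answer: 15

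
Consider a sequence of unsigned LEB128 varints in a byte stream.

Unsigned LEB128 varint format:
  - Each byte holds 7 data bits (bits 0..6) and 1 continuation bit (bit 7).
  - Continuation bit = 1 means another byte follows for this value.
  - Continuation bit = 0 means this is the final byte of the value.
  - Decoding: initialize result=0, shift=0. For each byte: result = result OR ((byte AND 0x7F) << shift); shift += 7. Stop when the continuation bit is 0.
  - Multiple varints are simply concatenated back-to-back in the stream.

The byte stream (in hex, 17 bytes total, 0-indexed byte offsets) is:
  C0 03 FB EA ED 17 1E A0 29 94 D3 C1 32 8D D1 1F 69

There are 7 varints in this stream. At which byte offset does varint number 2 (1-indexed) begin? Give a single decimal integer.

Answer: 2

Derivation:
  byte[0]=0xC0 cont=1 payload=0x40=64: acc |= 64<<0 -> acc=64 shift=7
  byte[1]=0x03 cont=0 payload=0x03=3: acc |= 3<<7 -> acc=448 shift=14 [end]
Varint 1: bytes[0:2] = C0 03 -> value 448 (2 byte(s))
  byte[2]=0xFB cont=1 payload=0x7B=123: acc |= 123<<0 -> acc=123 shift=7
  byte[3]=0xEA cont=1 payload=0x6A=106: acc |= 106<<7 -> acc=13691 shift=14
  byte[4]=0xED cont=1 payload=0x6D=109: acc |= 109<<14 -> acc=1799547 shift=21
  byte[5]=0x17 cont=0 payload=0x17=23: acc |= 23<<21 -> acc=50034043 shift=28 [end]
Varint 2: bytes[2:6] = FB EA ED 17 -> value 50034043 (4 byte(s))
  byte[6]=0x1E cont=0 payload=0x1E=30: acc |= 30<<0 -> acc=30 shift=7 [end]
Varint 3: bytes[6:7] = 1E -> value 30 (1 byte(s))
  byte[7]=0xA0 cont=1 payload=0x20=32: acc |= 32<<0 -> acc=32 shift=7
  byte[8]=0x29 cont=0 payload=0x29=41: acc |= 41<<7 -> acc=5280 shift=14 [end]
Varint 4: bytes[7:9] = A0 29 -> value 5280 (2 byte(s))
  byte[9]=0x94 cont=1 payload=0x14=20: acc |= 20<<0 -> acc=20 shift=7
  byte[10]=0xD3 cont=1 payload=0x53=83: acc |= 83<<7 -> acc=10644 shift=14
  byte[11]=0xC1 cont=1 payload=0x41=65: acc |= 65<<14 -> acc=1075604 shift=21
  byte[12]=0x32 cont=0 payload=0x32=50: acc |= 50<<21 -> acc=105933204 shift=28 [end]
Varint 5: bytes[9:13] = 94 D3 C1 32 -> value 105933204 (4 byte(s))
  byte[13]=0x8D cont=1 payload=0x0D=13: acc |= 13<<0 -> acc=13 shift=7
  byte[14]=0xD1 cont=1 payload=0x51=81: acc |= 81<<7 -> acc=10381 shift=14
  byte[15]=0x1F cont=0 payload=0x1F=31: acc |= 31<<14 -> acc=518285 shift=21 [end]
Varint 6: bytes[13:16] = 8D D1 1F -> value 518285 (3 byte(s))
  byte[16]=0x69 cont=0 payload=0x69=105: acc |= 105<<0 -> acc=105 shift=7 [end]
Varint 7: bytes[16:17] = 69 -> value 105 (1 byte(s))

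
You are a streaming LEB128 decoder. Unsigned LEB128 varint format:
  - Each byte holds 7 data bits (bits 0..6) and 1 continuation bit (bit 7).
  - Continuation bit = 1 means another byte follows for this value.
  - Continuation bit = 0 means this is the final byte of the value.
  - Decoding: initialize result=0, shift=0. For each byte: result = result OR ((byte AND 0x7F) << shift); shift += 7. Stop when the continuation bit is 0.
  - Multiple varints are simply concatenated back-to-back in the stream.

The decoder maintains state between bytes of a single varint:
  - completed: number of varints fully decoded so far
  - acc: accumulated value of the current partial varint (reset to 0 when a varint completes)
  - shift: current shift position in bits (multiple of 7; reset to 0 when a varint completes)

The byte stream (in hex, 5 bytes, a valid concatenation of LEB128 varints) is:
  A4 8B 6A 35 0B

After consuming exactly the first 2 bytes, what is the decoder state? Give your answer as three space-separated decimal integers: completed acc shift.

byte[0]=0xA4 cont=1 payload=0x24: acc |= 36<<0 -> completed=0 acc=36 shift=7
byte[1]=0x8B cont=1 payload=0x0B: acc |= 11<<7 -> completed=0 acc=1444 shift=14

Answer: 0 1444 14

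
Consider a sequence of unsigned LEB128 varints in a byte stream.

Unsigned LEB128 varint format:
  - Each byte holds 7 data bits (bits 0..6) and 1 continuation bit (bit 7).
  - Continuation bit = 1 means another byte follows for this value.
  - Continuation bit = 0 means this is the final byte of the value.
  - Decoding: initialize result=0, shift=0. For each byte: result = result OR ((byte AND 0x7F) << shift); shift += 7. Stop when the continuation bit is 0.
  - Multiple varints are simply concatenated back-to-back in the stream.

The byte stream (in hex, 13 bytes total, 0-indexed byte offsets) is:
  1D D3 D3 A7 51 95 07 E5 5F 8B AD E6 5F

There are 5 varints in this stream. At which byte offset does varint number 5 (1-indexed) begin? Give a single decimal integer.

Answer: 9

Derivation:
  byte[0]=0x1D cont=0 payload=0x1D=29: acc |= 29<<0 -> acc=29 shift=7 [end]
Varint 1: bytes[0:1] = 1D -> value 29 (1 byte(s))
  byte[1]=0xD3 cont=1 payload=0x53=83: acc |= 83<<0 -> acc=83 shift=7
  byte[2]=0xD3 cont=1 payload=0x53=83: acc |= 83<<7 -> acc=10707 shift=14
  byte[3]=0xA7 cont=1 payload=0x27=39: acc |= 39<<14 -> acc=649683 shift=21
  byte[4]=0x51 cont=0 payload=0x51=81: acc |= 81<<21 -> acc=170518995 shift=28 [end]
Varint 2: bytes[1:5] = D3 D3 A7 51 -> value 170518995 (4 byte(s))
  byte[5]=0x95 cont=1 payload=0x15=21: acc |= 21<<0 -> acc=21 shift=7
  byte[6]=0x07 cont=0 payload=0x07=7: acc |= 7<<7 -> acc=917 shift=14 [end]
Varint 3: bytes[5:7] = 95 07 -> value 917 (2 byte(s))
  byte[7]=0xE5 cont=1 payload=0x65=101: acc |= 101<<0 -> acc=101 shift=7
  byte[8]=0x5F cont=0 payload=0x5F=95: acc |= 95<<7 -> acc=12261 shift=14 [end]
Varint 4: bytes[7:9] = E5 5F -> value 12261 (2 byte(s))
  byte[9]=0x8B cont=1 payload=0x0B=11: acc |= 11<<0 -> acc=11 shift=7
  byte[10]=0xAD cont=1 payload=0x2D=45: acc |= 45<<7 -> acc=5771 shift=14
  byte[11]=0xE6 cont=1 payload=0x66=102: acc |= 102<<14 -> acc=1676939 shift=21
  byte[12]=0x5F cont=0 payload=0x5F=95: acc |= 95<<21 -> acc=200906379 shift=28 [end]
Varint 5: bytes[9:13] = 8B AD E6 5F -> value 200906379 (4 byte(s))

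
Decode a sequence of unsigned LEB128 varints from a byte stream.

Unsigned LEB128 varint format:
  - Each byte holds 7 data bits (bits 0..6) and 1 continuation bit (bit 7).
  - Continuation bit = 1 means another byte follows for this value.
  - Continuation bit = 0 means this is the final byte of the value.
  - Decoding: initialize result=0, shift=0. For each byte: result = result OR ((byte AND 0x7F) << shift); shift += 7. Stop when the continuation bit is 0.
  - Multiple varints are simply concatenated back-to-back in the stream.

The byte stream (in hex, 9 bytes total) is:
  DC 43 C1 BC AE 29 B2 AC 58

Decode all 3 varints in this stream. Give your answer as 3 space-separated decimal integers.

Answer: 8668 86744641 1447474

Derivation:
  byte[0]=0xDC cont=1 payload=0x5C=92: acc |= 92<<0 -> acc=92 shift=7
  byte[1]=0x43 cont=0 payload=0x43=67: acc |= 67<<7 -> acc=8668 shift=14 [end]
Varint 1: bytes[0:2] = DC 43 -> value 8668 (2 byte(s))
  byte[2]=0xC1 cont=1 payload=0x41=65: acc |= 65<<0 -> acc=65 shift=7
  byte[3]=0xBC cont=1 payload=0x3C=60: acc |= 60<<7 -> acc=7745 shift=14
  byte[4]=0xAE cont=1 payload=0x2E=46: acc |= 46<<14 -> acc=761409 shift=21
  byte[5]=0x29 cont=0 payload=0x29=41: acc |= 41<<21 -> acc=86744641 shift=28 [end]
Varint 2: bytes[2:6] = C1 BC AE 29 -> value 86744641 (4 byte(s))
  byte[6]=0xB2 cont=1 payload=0x32=50: acc |= 50<<0 -> acc=50 shift=7
  byte[7]=0xAC cont=1 payload=0x2C=44: acc |= 44<<7 -> acc=5682 shift=14
  byte[8]=0x58 cont=0 payload=0x58=88: acc |= 88<<14 -> acc=1447474 shift=21 [end]
Varint 3: bytes[6:9] = B2 AC 58 -> value 1447474 (3 byte(s))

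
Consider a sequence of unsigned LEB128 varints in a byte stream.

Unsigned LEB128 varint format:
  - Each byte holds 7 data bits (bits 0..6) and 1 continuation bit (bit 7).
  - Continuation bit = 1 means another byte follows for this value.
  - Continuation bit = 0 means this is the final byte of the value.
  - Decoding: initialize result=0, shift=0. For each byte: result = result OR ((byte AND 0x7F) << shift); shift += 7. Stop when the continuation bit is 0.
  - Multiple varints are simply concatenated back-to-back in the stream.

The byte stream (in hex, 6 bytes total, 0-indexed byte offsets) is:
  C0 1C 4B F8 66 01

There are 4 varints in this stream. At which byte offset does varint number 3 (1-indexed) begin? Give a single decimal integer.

  byte[0]=0xC0 cont=1 payload=0x40=64: acc |= 64<<0 -> acc=64 shift=7
  byte[1]=0x1C cont=0 payload=0x1C=28: acc |= 28<<7 -> acc=3648 shift=14 [end]
Varint 1: bytes[0:2] = C0 1C -> value 3648 (2 byte(s))
  byte[2]=0x4B cont=0 payload=0x4B=75: acc |= 75<<0 -> acc=75 shift=7 [end]
Varint 2: bytes[2:3] = 4B -> value 75 (1 byte(s))
  byte[3]=0xF8 cont=1 payload=0x78=120: acc |= 120<<0 -> acc=120 shift=7
  byte[4]=0x66 cont=0 payload=0x66=102: acc |= 102<<7 -> acc=13176 shift=14 [end]
Varint 3: bytes[3:5] = F8 66 -> value 13176 (2 byte(s))
  byte[5]=0x01 cont=0 payload=0x01=1: acc |= 1<<0 -> acc=1 shift=7 [end]
Varint 4: bytes[5:6] = 01 -> value 1 (1 byte(s))

Answer: 3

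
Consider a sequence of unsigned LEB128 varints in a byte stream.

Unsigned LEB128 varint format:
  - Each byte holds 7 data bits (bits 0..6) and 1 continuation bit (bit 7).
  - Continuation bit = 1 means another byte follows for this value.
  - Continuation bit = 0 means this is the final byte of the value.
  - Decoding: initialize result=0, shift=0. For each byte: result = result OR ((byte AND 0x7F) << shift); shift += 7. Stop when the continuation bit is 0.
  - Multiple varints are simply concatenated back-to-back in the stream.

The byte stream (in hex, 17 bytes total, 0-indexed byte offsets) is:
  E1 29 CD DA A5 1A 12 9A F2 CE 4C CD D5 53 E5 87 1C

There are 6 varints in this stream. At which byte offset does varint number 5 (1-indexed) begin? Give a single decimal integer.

  byte[0]=0xE1 cont=1 payload=0x61=97: acc |= 97<<0 -> acc=97 shift=7
  byte[1]=0x29 cont=0 payload=0x29=41: acc |= 41<<7 -> acc=5345 shift=14 [end]
Varint 1: bytes[0:2] = E1 29 -> value 5345 (2 byte(s))
  byte[2]=0xCD cont=1 payload=0x4D=77: acc |= 77<<0 -> acc=77 shift=7
  byte[3]=0xDA cont=1 payload=0x5A=90: acc |= 90<<7 -> acc=11597 shift=14
  byte[4]=0xA5 cont=1 payload=0x25=37: acc |= 37<<14 -> acc=617805 shift=21
  byte[5]=0x1A cont=0 payload=0x1A=26: acc |= 26<<21 -> acc=55143757 shift=28 [end]
Varint 2: bytes[2:6] = CD DA A5 1A -> value 55143757 (4 byte(s))
  byte[6]=0x12 cont=0 payload=0x12=18: acc |= 18<<0 -> acc=18 shift=7 [end]
Varint 3: bytes[6:7] = 12 -> value 18 (1 byte(s))
  byte[7]=0x9A cont=1 payload=0x1A=26: acc |= 26<<0 -> acc=26 shift=7
  byte[8]=0xF2 cont=1 payload=0x72=114: acc |= 114<<7 -> acc=14618 shift=14
  byte[9]=0xCE cont=1 payload=0x4E=78: acc |= 78<<14 -> acc=1292570 shift=21
  byte[10]=0x4C cont=0 payload=0x4C=76: acc |= 76<<21 -> acc=160676122 shift=28 [end]
Varint 4: bytes[7:11] = 9A F2 CE 4C -> value 160676122 (4 byte(s))
  byte[11]=0xCD cont=1 payload=0x4D=77: acc |= 77<<0 -> acc=77 shift=7
  byte[12]=0xD5 cont=1 payload=0x55=85: acc |= 85<<7 -> acc=10957 shift=14
  byte[13]=0x53 cont=0 payload=0x53=83: acc |= 83<<14 -> acc=1370829 shift=21 [end]
Varint 5: bytes[11:14] = CD D5 53 -> value 1370829 (3 byte(s))
  byte[14]=0xE5 cont=1 payload=0x65=101: acc |= 101<<0 -> acc=101 shift=7
  byte[15]=0x87 cont=1 payload=0x07=7: acc |= 7<<7 -> acc=997 shift=14
  byte[16]=0x1C cont=0 payload=0x1C=28: acc |= 28<<14 -> acc=459749 shift=21 [end]
Varint 6: bytes[14:17] = E5 87 1C -> value 459749 (3 byte(s))

Answer: 11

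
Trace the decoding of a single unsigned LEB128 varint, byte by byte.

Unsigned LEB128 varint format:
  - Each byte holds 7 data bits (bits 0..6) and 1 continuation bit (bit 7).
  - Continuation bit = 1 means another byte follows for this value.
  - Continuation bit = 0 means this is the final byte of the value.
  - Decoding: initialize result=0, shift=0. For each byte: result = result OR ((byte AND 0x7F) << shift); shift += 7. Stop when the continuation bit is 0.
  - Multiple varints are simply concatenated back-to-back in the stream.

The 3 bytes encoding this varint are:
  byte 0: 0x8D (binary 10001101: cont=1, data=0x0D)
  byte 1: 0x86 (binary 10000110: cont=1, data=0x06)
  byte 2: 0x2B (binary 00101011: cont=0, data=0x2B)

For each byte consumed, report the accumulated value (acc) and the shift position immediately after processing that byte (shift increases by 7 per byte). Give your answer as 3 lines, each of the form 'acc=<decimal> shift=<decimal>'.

byte 0=0x8D: payload=0x0D=13, contrib = 13<<0 = 13; acc -> 13, shift -> 7
byte 1=0x86: payload=0x06=6, contrib = 6<<7 = 768; acc -> 781, shift -> 14
byte 2=0x2B: payload=0x2B=43, contrib = 43<<14 = 704512; acc -> 705293, shift -> 21

Answer: acc=13 shift=7
acc=781 shift=14
acc=705293 shift=21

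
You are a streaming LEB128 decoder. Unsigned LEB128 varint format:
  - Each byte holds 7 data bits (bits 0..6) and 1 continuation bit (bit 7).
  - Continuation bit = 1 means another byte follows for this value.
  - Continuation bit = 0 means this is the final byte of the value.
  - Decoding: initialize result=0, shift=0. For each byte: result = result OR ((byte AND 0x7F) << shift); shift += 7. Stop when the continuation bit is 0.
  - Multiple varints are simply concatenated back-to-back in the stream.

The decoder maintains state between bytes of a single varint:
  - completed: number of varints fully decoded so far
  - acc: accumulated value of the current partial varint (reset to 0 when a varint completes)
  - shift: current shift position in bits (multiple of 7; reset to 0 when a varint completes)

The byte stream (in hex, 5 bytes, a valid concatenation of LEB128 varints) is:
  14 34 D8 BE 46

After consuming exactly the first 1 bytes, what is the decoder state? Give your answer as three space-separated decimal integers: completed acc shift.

Answer: 1 0 0

Derivation:
byte[0]=0x14 cont=0 payload=0x14: varint #1 complete (value=20); reset -> completed=1 acc=0 shift=0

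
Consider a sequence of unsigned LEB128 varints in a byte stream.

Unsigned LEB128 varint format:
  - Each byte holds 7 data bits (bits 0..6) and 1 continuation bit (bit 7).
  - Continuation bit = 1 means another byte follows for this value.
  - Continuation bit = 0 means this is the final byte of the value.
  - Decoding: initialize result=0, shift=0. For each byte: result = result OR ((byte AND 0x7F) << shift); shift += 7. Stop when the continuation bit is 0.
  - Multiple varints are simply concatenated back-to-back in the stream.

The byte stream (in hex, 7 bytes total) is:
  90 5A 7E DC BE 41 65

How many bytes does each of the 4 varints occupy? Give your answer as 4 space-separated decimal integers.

Answer: 2 1 3 1

Derivation:
  byte[0]=0x90 cont=1 payload=0x10=16: acc |= 16<<0 -> acc=16 shift=7
  byte[1]=0x5A cont=0 payload=0x5A=90: acc |= 90<<7 -> acc=11536 shift=14 [end]
Varint 1: bytes[0:2] = 90 5A -> value 11536 (2 byte(s))
  byte[2]=0x7E cont=0 payload=0x7E=126: acc |= 126<<0 -> acc=126 shift=7 [end]
Varint 2: bytes[2:3] = 7E -> value 126 (1 byte(s))
  byte[3]=0xDC cont=1 payload=0x5C=92: acc |= 92<<0 -> acc=92 shift=7
  byte[4]=0xBE cont=1 payload=0x3E=62: acc |= 62<<7 -> acc=8028 shift=14
  byte[5]=0x41 cont=0 payload=0x41=65: acc |= 65<<14 -> acc=1072988 shift=21 [end]
Varint 3: bytes[3:6] = DC BE 41 -> value 1072988 (3 byte(s))
  byte[6]=0x65 cont=0 payload=0x65=101: acc |= 101<<0 -> acc=101 shift=7 [end]
Varint 4: bytes[6:7] = 65 -> value 101 (1 byte(s))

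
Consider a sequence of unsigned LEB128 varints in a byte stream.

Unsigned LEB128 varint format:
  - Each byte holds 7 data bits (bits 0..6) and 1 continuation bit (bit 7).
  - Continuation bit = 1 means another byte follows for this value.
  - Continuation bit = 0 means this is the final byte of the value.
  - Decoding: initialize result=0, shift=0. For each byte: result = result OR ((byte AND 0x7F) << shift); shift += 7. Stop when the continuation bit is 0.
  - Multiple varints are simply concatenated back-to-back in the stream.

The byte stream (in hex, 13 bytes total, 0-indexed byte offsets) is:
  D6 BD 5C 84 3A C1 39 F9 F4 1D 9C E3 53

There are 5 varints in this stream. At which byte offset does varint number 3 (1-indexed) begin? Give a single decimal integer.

  byte[0]=0xD6 cont=1 payload=0x56=86: acc |= 86<<0 -> acc=86 shift=7
  byte[1]=0xBD cont=1 payload=0x3D=61: acc |= 61<<7 -> acc=7894 shift=14
  byte[2]=0x5C cont=0 payload=0x5C=92: acc |= 92<<14 -> acc=1515222 shift=21 [end]
Varint 1: bytes[0:3] = D6 BD 5C -> value 1515222 (3 byte(s))
  byte[3]=0x84 cont=1 payload=0x04=4: acc |= 4<<0 -> acc=4 shift=7
  byte[4]=0x3A cont=0 payload=0x3A=58: acc |= 58<<7 -> acc=7428 shift=14 [end]
Varint 2: bytes[3:5] = 84 3A -> value 7428 (2 byte(s))
  byte[5]=0xC1 cont=1 payload=0x41=65: acc |= 65<<0 -> acc=65 shift=7
  byte[6]=0x39 cont=0 payload=0x39=57: acc |= 57<<7 -> acc=7361 shift=14 [end]
Varint 3: bytes[5:7] = C1 39 -> value 7361 (2 byte(s))
  byte[7]=0xF9 cont=1 payload=0x79=121: acc |= 121<<0 -> acc=121 shift=7
  byte[8]=0xF4 cont=1 payload=0x74=116: acc |= 116<<7 -> acc=14969 shift=14
  byte[9]=0x1D cont=0 payload=0x1D=29: acc |= 29<<14 -> acc=490105 shift=21 [end]
Varint 4: bytes[7:10] = F9 F4 1D -> value 490105 (3 byte(s))
  byte[10]=0x9C cont=1 payload=0x1C=28: acc |= 28<<0 -> acc=28 shift=7
  byte[11]=0xE3 cont=1 payload=0x63=99: acc |= 99<<7 -> acc=12700 shift=14
  byte[12]=0x53 cont=0 payload=0x53=83: acc |= 83<<14 -> acc=1372572 shift=21 [end]
Varint 5: bytes[10:13] = 9C E3 53 -> value 1372572 (3 byte(s))

Answer: 5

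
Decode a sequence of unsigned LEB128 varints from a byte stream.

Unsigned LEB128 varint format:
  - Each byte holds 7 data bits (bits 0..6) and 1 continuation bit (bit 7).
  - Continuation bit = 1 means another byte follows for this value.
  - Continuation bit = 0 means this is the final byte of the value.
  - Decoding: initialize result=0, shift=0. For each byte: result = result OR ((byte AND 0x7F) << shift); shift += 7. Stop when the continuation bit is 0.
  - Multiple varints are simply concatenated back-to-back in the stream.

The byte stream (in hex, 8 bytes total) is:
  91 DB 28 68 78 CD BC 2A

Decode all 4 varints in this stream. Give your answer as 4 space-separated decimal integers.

Answer: 667025 104 120 695885

Derivation:
  byte[0]=0x91 cont=1 payload=0x11=17: acc |= 17<<0 -> acc=17 shift=7
  byte[1]=0xDB cont=1 payload=0x5B=91: acc |= 91<<7 -> acc=11665 shift=14
  byte[2]=0x28 cont=0 payload=0x28=40: acc |= 40<<14 -> acc=667025 shift=21 [end]
Varint 1: bytes[0:3] = 91 DB 28 -> value 667025 (3 byte(s))
  byte[3]=0x68 cont=0 payload=0x68=104: acc |= 104<<0 -> acc=104 shift=7 [end]
Varint 2: bytes[3:4] = 68 -> value 104 (1 byte(s))
  byte[4]=0x78 cont=0 payload=0x78=120: acc |= 120<<0 -> acc=120 shift=7 [end]
Varint 3: bytes[4:5] = 78 -> value 120 (1 byte(s))
  byte[5]=0xCD cont=1 payload=0x4D=77: acc |= 77<<0 -> acc=77 shift=7
  byte[6]=0xBC cont=1 payload=0x3C=60: acc |= 60<<7 -> acc=7757 shift=14
  byte[7]=0x2A cont=0 payload=0x2A=42: acc |= 42<<14 -> acc=695885 shift=21 [end]
Varint 4: bytes[5:8] = CD BC 2A -> value 695885 (3 byte(s))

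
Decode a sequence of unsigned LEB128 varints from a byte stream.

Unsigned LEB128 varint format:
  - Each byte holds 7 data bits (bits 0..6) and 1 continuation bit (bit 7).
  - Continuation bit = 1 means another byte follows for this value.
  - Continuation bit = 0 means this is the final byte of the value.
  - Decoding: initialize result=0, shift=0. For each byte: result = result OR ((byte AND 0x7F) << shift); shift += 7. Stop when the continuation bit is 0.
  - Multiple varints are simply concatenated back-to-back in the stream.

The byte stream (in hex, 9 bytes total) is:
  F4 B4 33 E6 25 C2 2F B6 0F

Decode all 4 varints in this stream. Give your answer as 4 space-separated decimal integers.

  byte[0]=0xF4 cont=1 payload=0x74=116: acc |= 116<<0 -> acc=116 shift=7
  byte[1]=0xB4 cont=1 payload=0x34=52: acc |= 52<<7 -> acc=6772 shift=14
  byte[2]=0x33 cont=0 payload=0x33=51: acc |= 51<<14 -> acc=842356 shift=21 [end]
Varint 1: bytes[0:3] = F4 B4 33 -> value 842356 (3 byte(s))
  byte[3]=0xE6 cont=1 payload=0x66=102: acc |= 102<<0 -> acc=102 shift=7
  byte[4]=0x25 cont=0 payload=0x25=37: acc |= 37<<7 -> acc=4838 shift=14 [end]
Varint 2: bytes[3:5] = E6 25 -> value 4838 (2 byte(s))
  byte[5]=0xC2 cont=1 payload=0x42=66: acc |= 66<<0 -> acc=66 shift=7
  byte[6]=0x2F cont=0 payload=0x2F=47: acc |= 47<<7 -> acc=6082 shift=14 [end]
Varint 3: bytes[5:7] = C2 2F -> value 6082 (2 byte(s))
  byte[7]=0xB6 cont=1 payload=0x36=54: acc |= 54<<0 -> acc=54 shift=7
  byte[8]=0x0F cont=0 payload=0x0F=15: acc |= 15<<7 -> acc=1974 shift=14 [end]
Varint 4: bytes[7:9] = B6 0F -> value 1974 (2 byte(s))

Answer: 842356 4838 6082 1974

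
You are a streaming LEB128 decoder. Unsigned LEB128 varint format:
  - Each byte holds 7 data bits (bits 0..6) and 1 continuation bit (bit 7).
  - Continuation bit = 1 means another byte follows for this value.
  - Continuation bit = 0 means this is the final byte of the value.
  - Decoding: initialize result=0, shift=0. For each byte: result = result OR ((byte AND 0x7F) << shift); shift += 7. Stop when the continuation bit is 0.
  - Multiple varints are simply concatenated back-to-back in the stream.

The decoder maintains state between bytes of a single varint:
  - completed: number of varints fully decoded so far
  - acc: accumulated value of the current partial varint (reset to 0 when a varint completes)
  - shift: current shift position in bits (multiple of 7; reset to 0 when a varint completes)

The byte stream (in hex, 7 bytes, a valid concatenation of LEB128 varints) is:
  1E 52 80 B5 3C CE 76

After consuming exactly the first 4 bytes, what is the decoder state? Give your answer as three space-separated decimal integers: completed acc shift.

byte[0]=0x1E cont=0 payload=0x1E: varint #1 complete (value=30); reset -> completed=1 acc=0 shift=0
byte[1]=0x52 cont=0 payload=0x52: varint #2 complete (value=82); reset -> completed=2 acc=0 shift=0
byte[2]=0x80 cont=1 payload=0x00: acc |= 0<<0 -> completed=2 acc=0 shift=7
byte[3]=0xB5 cont=1 payload=0x35: acc |= 53<<7 -> completed=2 acc=6784 shift=14

Answer: 2 6784 14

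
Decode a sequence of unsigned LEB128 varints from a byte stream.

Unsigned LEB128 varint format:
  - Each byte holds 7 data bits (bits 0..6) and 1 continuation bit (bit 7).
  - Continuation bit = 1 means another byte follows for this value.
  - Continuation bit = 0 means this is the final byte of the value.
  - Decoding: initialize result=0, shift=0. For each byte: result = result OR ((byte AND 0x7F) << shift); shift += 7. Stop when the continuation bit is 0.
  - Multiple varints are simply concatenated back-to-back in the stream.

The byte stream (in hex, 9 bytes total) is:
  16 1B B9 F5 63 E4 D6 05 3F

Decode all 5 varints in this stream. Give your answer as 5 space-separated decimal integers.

  byte[0]=0x16 cont=0 payload=0x16=22: acc |= 22<<0 -> acc=22 shift=7 [end]
Varint 1: bytes[0:1] = 16 -> value 22 (1 byte(s))
  byte[1]=0x1B cont=0 payload=0x1B=27: acc |= 27<<0 -> acc=27 shift=7 [end]
Varint 2: bytes[1:2] = 1B -> value 27 (1 byte(s))
  byte[2]=0xB9 cont=1 payload=0x39=57: acc |= 57<<0 -> acc=57 shift=7
  byte[3]=0xF5 cont=1 payload=0x75=117: acc |= 117<<7 -> acc=15033 shift=14
  byte[4]=0x63 cont=0 payload=0x63=99: acc |= 99<<14 -> acc=1637049 shift=21 [end]
Varint 3: bytes[2:5] = B9 F5 63 -> value 1637049 (3 byte(s))
  byte[5]=0xE4 cont=1 payload=0x64=100: acc |= 100<<0 -> acc=100 shift=7
  byte[6]=0xD6 cont=1 payload=0x56=86: acc |= 86<<7 -> acc=11108 shift=14
  byte[7]=0x05 cont=0 payload=0x05=5: acc |= 5<<14 -> acc=93028 shift=21 [end]
Varint 4: bytes[5:8] = E4 D6 05 -> value 93028 (3 byte(s))
  byte[8]=0x3F cont=0 payload=0x3F=63: acc |= 63<<0 -> acc=63 shift=7 [end]
Varint 5: bytes[8:9] = 3F -> value 63 (1 byte(s))

Answer: 22 27 1637049 93028 63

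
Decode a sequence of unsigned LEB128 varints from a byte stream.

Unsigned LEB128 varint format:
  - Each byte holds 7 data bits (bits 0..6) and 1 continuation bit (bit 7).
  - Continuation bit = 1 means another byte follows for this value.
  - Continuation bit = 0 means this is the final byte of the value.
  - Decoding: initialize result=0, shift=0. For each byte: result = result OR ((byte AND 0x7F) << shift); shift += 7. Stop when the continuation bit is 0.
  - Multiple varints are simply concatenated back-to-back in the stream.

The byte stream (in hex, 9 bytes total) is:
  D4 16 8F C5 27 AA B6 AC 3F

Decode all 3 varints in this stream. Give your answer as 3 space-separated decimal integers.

  byte[0]=0xD4 cont=1 payload=0x54=84: acc |= 84<<0 -> acc=84 shift=7
  byte[1]=0x16 cont=0 payload=0x16=22: acc |= 22<<7 -> acc=2900 shift=14 [end]
Varint 1: bytes[0:2] = D4 16 -> value 2900 (2 byte(s))
  byte[2]=0x8F cont=1 payload=0x0F=15: acc |= 15<<0 -> acc=15 shift=7
  byte[3]=0xC5 cont=1 payload=0x45=69: acc |= 69<<7 -> acc=8847 shift=14
  byte[4]=0x27 cont=0 payload=0x27=39: acc |= 39<<14 -> acc=647823 shift=21 [end]
Varint 2: bytes[2:5] = 8F C5 27 -> value 647823 (3 byte(s))
  byte[5]=0xAA cont=1 payload=0x2A=42: acc |= 42<<0 -> acc=42 shift=7
  byte[6]=0xB6 cont=1 payload=0x36=54: acc |= 54<<7 -> acc=6954 shift=14
  byte[7]=0xAC cont=1 payload=0x2C=44: acc |= 44<<14 -> acc=727850 shift=21
  byte[8]=0x3F cont=0 payload=0x3F=63: acc |= 63<<21 -> acc=132848426 shift=28 [end]
Varint 3: bytes[5:9] = AA B6 AC 3F -> value 132848426 (4 byte(s))

Answer: 2900 647823 132848426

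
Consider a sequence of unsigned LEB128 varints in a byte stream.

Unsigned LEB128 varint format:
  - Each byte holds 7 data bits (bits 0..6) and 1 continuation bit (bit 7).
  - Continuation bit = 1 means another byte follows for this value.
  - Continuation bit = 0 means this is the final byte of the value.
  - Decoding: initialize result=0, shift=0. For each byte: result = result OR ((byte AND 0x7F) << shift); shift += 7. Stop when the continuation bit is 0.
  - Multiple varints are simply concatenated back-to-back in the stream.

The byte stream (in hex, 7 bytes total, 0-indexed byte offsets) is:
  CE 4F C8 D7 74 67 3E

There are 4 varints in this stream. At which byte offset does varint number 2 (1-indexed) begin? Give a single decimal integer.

  byte[0]=0xCE cont=1 payload=0x4E=78: acc |= 78<<0 -> acc=78 shift=7
  byte[1]=0x4F cont=0 payload=0x4F=79: acc |= 79<<7 -> acc=10190 shift=14 [end]
Varint 1: bytes[0:2] = CE 4F -> value 10190 (2 byte(s))
  byte[2]=0xC8 cont=1 payload=0x48=72: acc |= 72<<0 -> acc=72 shift=7
  byte[3]=0xD7 cont=1 payload=0x57=87: acc |= 87<<7 -> acc=11208 shift=14
  byte[4]=0x74 cont=0 payload=0x74=116: acc |= 116<<14 -> acc=1911752 shift=21 [end]
Varint 2: bytes[2:5] = C8 D7 74 -> value 1911752 (3 byte(s))
  byte[5]=0x67 cont=0 payload=0x67=103: acc |= 103<<0 -> acc=103 shift=7 [end]
Varint 3: bytes[5:6] = 67 -> value 103 (1 byte(s))
  byte[6]=0x3E cont=0 payload=0x3E=62: acc |= 62<<0 -> acc=62 shift=7 [end]
Varint 4: bytes[6:7] = 3E -> value 62 (1 byte(s))

Answer: 2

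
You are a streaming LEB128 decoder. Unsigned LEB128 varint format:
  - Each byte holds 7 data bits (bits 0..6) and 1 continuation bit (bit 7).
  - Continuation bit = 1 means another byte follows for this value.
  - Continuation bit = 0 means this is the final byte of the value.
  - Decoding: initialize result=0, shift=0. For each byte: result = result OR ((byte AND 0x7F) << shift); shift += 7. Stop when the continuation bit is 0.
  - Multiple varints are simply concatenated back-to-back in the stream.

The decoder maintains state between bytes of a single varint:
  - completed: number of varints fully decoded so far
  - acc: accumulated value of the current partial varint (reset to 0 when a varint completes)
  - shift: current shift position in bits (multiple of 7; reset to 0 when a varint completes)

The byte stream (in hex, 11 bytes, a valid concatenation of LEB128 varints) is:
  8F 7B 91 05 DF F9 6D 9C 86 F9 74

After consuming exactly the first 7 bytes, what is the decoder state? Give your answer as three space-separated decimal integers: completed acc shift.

byte[0]=0x8F cont=1 payload=0x0F: acc |= 15<<0 -> completed=0 acc=15 shift=7
byte[1]=0x7B cont=0 payload=0x7B: varint #1 complete (value=15759); reset -> completed=1 acc=0 shift=0
byte[2]=0x91 cont=1 payload=0x11: acc |= 17<<0 -> completed=1 acc=17 shift=7
byte[3]=0x05 cont=0 payload=0x05: varint #2 complete (value=657); reset -> completed=2 acc=0 shift=0
byte[4]=0xDF cont=1 payload=0x5F: acc |= 95<<0 -> completed=2 acc=95 shift=7
byte[5]=0xF9 cont=1 payload=0x79: acc |= 121<<7 -> completed=2 acc=15583 shift=14
byte[6]=0x6D cont=0 payload=0x6D: varint #3 complete (value=1801439); reset -> completed=3 acc=0 shift=0

Answer: 3 0 0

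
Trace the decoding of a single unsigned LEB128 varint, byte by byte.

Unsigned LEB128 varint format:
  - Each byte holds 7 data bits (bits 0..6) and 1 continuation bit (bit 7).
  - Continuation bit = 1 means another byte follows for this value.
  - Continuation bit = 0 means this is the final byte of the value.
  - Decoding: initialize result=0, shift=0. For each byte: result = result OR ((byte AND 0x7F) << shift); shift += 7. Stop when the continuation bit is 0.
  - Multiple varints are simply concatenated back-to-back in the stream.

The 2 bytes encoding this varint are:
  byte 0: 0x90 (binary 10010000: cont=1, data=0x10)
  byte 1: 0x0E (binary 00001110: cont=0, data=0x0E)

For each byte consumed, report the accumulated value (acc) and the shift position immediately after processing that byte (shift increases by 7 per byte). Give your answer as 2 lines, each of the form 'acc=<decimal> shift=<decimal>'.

Answer: acc=16 shift=7
acc=1808 shift=14

Derivation:
byte 0=0x90: payload=0x10=16, contrib = 16<<0 = 16; acc -> 16, shift -> 7
byte 1=0x0E: payload=0x0E=14, contrib = 14<<7 = 1792; acc -> 1808, shift -> 14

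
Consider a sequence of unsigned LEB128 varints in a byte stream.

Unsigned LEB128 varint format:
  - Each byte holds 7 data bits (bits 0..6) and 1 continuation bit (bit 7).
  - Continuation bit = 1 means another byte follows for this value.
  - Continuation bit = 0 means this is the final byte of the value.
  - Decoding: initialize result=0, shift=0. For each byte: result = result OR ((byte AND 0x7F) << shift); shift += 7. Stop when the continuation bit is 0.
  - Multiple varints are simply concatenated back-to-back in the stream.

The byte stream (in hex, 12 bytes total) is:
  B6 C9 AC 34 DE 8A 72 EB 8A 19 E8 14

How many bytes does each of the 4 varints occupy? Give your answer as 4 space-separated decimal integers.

  byte[0]=0xB6 cont=1 payload=0x36=54: acc |= 54<<0 -> acc=54 shift=7
  byte[1]=0xC9 cont=1 payload=0x49=73: acc |= 73<<7 -> acc=9398 shift=14
  byte[2]=0xAC cont=1 payload=0x2C=44: acc |= 44<<14 -> acc=730294 shift=21
  byte[3]=0x34 cont=0 payload=0x34=52: acc |= 52<<21 -> acc=109782198 shift=28 [end]
Varint 1: bytes[0:4] = B6 C9 AC 34 -> value 109782198 (4 byte(s))
  byte[4]=0xDE cont=1 payload=0x5E=94: acc |= 94<<0 -> acc=94 shift=7
  byte[5]=0x8A cont=1 payload=0x0A=10: acc |= 10<<7 -> acc=1374 shift=14
  byte[6]=0x72 cont=0 payload=0x72=114: acc |= 114<<14 -> acc=1869150 shift=21 [end]
Varint 2: bytes[4:7] = DE 8A 72 -> value 1869150 (3 byte(s))
  byte[7]=0xEB cont=1 payload=0x6B=107: acc |= 107<<0 -> acc=107 shift=7
  byte[8]=0x8A cont=1 payload=0x0A=10: acc |= 10<<7 -> acc=1387 shift=14
  byte[9]=0x19 cont=0 payload=0x19=25: acc |= 25<<14 -> acc=410987 shift=21 [end]
Varint 3: bytes[7:10] = EB 8A 19 -> value 410987 (3 byte(s))
  byte[10]=0xE8 cont=1 payload=0x68=104: acc |= 104<<0 -> acc=104 shift=7
  byte[11]=0x14 cont=0 payload=0x14=20: acc |= 20<<7 -> acc=2664 shift=14 [end]
Varint 4: bytes[10:12] = E8 14 -> value 2664 (2 byte(s))

Answer: 4 3 3 2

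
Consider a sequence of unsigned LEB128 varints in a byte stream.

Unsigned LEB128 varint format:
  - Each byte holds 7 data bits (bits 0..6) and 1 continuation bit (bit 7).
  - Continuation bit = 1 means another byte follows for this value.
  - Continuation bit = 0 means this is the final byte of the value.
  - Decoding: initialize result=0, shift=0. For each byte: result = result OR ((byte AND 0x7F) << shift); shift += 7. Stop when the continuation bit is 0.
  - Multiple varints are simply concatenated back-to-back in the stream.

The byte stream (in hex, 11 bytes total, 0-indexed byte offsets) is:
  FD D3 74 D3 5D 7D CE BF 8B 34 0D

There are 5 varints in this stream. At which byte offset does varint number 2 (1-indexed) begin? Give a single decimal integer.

Answer: 3

Derivation:
  byte[0]=0xFD cont=1 payload=0x7D=125: acc |= 125<<0 -> acc=125 shift=7
  byte[1]=0xD3 cont=1 payload=0x53=83: acc |= 83<<7 -> acc=10749 shift=14
  byte[2]=0x74 cont=0 payload=0x74=116: acc |= 116<<14 -> acc=1911293 shift=21 [end]
Varint 1: bytes[0:3] = FD D3 74 -> value 1911293 (3 byte(s))
  byte[3]=0xD3 cont=1 payload=0x53=83: acc |= 83<<0 -> acc=83 shift=7
  byte[4]=0x5D cont=0 payload=0x5D=93: acc |= 93<<7 -> acc=11987 shift=14 [end]
Varint 2: bytes[3:5] = D3 5D -> value 11987 (2 byte(s))
  byte[5]=0x7D cont=0 payload=0x7D=125: acc |= 125<<0 -> acc=125 shift=7 [end]
Varint 3: bytes[5:6] = 7D -> value 125 (1 byte(s))
  byte[6]=0xCE cont=1 payload=0x4E=78: acc |= 78<<0 -> acc=78 shift=7
  byte[7]=0xBF cont=1 payload=0x3F=63: acc |= 63<<7 -> acc=8142 shift=14
  byte[8]=0x8B cont=1 payload=0x0B=11: acc |= 11<<14 -> acc=188366 shift=21
  byte[9]=0x34 cont=0 payload=0x34=52: acc |= 52<<21 -> acc=109240270 shift=28 [end]
Varint 4: bytes[6:10] = CE BF 8B 34 -> value 109240270 (4 byte(s))
  byte[10]=0x0D cont=0 payload=0x0D=13: acc |= 13<<0 -> acc=13 shift=7 [end]
Varint 5: bytes[10:11] = 0D -> value 13 (1 byte(s))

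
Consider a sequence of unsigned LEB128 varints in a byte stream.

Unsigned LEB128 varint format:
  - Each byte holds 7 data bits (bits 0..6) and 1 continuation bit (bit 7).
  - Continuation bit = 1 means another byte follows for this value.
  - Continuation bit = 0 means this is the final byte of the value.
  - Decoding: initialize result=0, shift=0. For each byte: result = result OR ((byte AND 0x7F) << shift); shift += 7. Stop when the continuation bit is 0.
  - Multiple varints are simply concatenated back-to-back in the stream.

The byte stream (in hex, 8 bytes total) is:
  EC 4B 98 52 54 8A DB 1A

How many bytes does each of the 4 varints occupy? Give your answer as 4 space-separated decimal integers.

  byte[0]=0xEC cont=1 payload=0x6C=108: acc |= 108<<0 -> acc=108 shift=7
  byte[1]=0x4B cont=0 payload=0x4B=75: acc |= 75<<7 -> acc=9708 shift=14 [end]
Varint 1: bytes[0:2] = EC 4B -> value 9708 (2 byte(s))
  byte[2]=0x98 cont=1 payload=0x18=24: acc |= 24<<0 -> acc=24 shift=7
  byte[3]=0x52 cont=0 payload=0x52=82: acc |= 82<<7 -> acc=10520 shift=14 [end]
Varint 2: bytes[2:4] = 98 52 -> value 10520 (2 byte(s))
  byte[4]=0x54 cont=0 payload=0x54=84: acc |= 84<<0 -> acc=84 shift=7 [end]
Varint 3: bytes[4:5] = 54 -> value 84 (1 byte(s))
  byte[5]=0x8A cont=1 payload=0x0A=10: acc |= 10<<0 -> acc=10 shift=7
  byte[6]=0xDB cont=1 payload=0x5B=91: acc |= 91<<7 -> acc=11658 shift=14
  byte[7]=0x1A cont=0 payload=0x1A=26: acc |= 26<<14 -> acc=437642 shift=21 [end]
Varint 4: bytes[5:8] = 8A DB 1A -> value 437642 (3 byte(s))

Answer: 2 2 1 3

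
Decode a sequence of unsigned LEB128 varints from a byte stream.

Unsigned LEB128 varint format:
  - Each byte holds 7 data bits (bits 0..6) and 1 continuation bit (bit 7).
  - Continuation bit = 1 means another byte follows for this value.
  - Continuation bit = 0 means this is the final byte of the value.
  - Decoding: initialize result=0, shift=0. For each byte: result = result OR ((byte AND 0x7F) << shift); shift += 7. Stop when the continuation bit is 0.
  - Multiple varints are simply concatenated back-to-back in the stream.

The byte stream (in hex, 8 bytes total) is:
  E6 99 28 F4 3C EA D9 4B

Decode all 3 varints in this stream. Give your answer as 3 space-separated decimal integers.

Answer: 658662 7796 1240298

Derivation:
  byte[0]=0xE6 cont=1 payload=0x66=102: acc |= 102<<0 -> acc=102 shift=7
  byte[1]=0x99 cont=1 payload=0x19=25: acc |= 25<<7 -> acc=3302 shift=14
  byte[2]=0x28 cont=0 payload=0x28=40: acc |= 40<<14 -> acc=658662 shift=21 [end]
Varint 1: bytes[0:3] = E6 99 28 -> value 658662 (3 byte(s))
  byte[3]=0xF4 cont=1 payload=0x74=116: acc |= 116<<0 -> acc=116 shift=7
  byte[4]=0x3C cont=0 payload=0x3C=60: acc |= 60<<7 -> acc=7796 shift=14 [end]
Varint 2: bytes[3:5] = F4 3C -> value 7796 (2 byte(s))
  byte[5]=0xEA cont=1 payload=0x6A=106: acc |= 106<<0 -> acc=106 shift=7
  byte[6]=0xD9 cont=1 payload=0x59=89: acc |= 89<<7 -> acc=11498 shift=14
  byte[7]=0x4B cont=0 payload=0x4B=75: acc |= 75<<14 -> acc=1240298 shift=21 [end]
Varint 3: bytes[5:8] = EA D9 4B -> value 1240298 (3 byte(s))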